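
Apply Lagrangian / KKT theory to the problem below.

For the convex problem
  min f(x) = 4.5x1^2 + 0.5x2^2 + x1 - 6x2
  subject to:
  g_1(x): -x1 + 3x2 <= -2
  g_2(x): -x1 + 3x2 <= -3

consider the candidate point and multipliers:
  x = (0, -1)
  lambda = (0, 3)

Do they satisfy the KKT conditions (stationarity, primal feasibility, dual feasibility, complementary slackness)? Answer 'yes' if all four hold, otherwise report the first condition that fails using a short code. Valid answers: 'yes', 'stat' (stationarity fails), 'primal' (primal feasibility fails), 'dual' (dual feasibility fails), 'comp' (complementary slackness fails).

Gradient of f: grad f(x) = Q x + c = (1, -7)
Constraint values g_i(x) = a_i^T x - b_i:
  g_1((0, -1)) = -1
  g_2((0, -1)) = 0
Stationarity residual: grad f(x) + sum_i lambda_i a_i = (-2, 2)
  -> stationarity FAILS
Primal feasibility (all g_i <= 0): OK
Dual feasibility (all lambda_i >= 0): OK
Complementary slackness (lambda_i * g_i(x) = 0 for all i): OK

Verdict: the first failing condition is stationarity -> stat.

stat


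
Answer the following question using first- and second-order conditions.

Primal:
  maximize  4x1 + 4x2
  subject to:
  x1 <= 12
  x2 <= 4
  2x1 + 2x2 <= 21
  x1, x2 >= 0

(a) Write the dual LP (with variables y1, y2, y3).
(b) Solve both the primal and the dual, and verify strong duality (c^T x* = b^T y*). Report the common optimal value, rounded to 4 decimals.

The standard primal-dual pair for 'max c^T x s.t. A x <= b, x >= 0' is:
  Dual:  min b^T y  s.t.  A^T y >= c,  y >= 0.

So the dual LP is:
  minimize  12y1 + 4y2 + 21y3
  subject to:
    y1 + 2y3 >= 4
    y2 + 2y3 >= 4
    y1, y2, y3 >= 0

Solving the primal: x* = (10.5, 0).
  primal value c^T x* = 42.
Solving the dual: y* = (0, 0, 2).
  dual value b^T y* = 42.
Strong duality: c^T x* = b^T y*. Confirmed.

42


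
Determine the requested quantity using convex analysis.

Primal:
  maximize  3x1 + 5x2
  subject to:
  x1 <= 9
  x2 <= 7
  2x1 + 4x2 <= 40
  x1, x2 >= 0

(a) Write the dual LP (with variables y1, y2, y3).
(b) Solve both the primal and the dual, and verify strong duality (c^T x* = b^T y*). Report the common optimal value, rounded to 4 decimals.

The standard primal-dual pair for 'max c^T x s.t. A x <= b, x >= 0' is:
  Dual:  min b^T y  s.t.  A^T y >= c,  y >= 0.

So the dual LP is:
  minimize  9y1 + 7y2 + 40y3
  subject to:
    y1 + 2y3 >= 3
    y2 + 4y3 >= 5
    y1, y2, y3 >= 0

Solving the primal: x* = (9, 5.5).
  primal value c^T x* = 54.5.
Solving the dual: y* = (0.5, 0, 1.25).
  dual value b^T y* = 54.5.
Strong duality: c^T x* = b^T y*. Confirmed.

54.5


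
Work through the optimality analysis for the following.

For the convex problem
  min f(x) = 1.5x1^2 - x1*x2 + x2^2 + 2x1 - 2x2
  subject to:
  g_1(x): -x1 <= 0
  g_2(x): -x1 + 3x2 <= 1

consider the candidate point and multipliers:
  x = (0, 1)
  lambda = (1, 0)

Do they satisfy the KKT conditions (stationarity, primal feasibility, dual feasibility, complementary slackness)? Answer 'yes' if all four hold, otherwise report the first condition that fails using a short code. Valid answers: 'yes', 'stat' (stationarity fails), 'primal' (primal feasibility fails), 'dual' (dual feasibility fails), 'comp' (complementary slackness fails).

Gradient of f: grad f(x) = Q x + c = (1, 0)
Constraint values g_i(x) = a_i^T x - b_i:
  g_1((0, 1)) = 0
  g_2((0, 1)) = 2
Stationarity residual: grad f(x) + sum_i lambda_i a_i = (0, 0)
  -> stationarity OK
Primal feasibility (all g_i <= 0): FAILS
Dual feasibility (all lambda_i >= 0): OK
Complementary slackness (lambda_i * g_i(x) = 0 for all i): OK

Verdict: the first failing condition is primal_feasibility -> primal.

primal


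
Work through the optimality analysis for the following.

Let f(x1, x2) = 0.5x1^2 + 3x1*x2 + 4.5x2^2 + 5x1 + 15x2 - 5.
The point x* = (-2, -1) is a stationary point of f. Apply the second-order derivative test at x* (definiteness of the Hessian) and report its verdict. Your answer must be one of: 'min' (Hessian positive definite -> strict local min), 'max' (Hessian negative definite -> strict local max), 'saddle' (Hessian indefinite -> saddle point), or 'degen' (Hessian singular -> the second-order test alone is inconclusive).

Compute the Hessian H = grad^2 f:
  H = [[1, 3], [3, 9]]
Verify stationarity: grad f(x*) = H x* + g = (0, 0).
Eigenvalues of H: 0, 10.
H has a zero eigenvalue (singular; positive semidefinite but not definite), so H is neither positive definite, negative definite, nor indefinite. The second-order test alone is inconclusive -> degen.
(Indeed, f is constant along the null direction of H through x*, so x* is not a strict local extremum.)

degen


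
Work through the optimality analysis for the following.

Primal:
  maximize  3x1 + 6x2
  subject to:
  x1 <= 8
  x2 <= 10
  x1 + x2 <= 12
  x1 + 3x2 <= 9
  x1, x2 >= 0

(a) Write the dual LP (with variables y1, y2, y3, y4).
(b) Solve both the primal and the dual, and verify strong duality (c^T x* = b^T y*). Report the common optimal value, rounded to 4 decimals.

The standard primal-dual pair for 'max c^T x s.t. A x <= b, x >= 0' is:
  Dual:  min b^T y  s.t.  A^T y >= c,  y >= 0.

So the dual LP is:
  minimize  8y1 + 10y2 + 12y3 + 9y4
  subject to:
    y1 + y3 + y4 >= 3
    y2 + y3 + 3y4 >= 6
    y1, y2, y3, y4 >= 0

Solving the primal: x* = (8, 0.3333).
  primal value c^T x* = 26.
Solving the dual: y* = (1, 0, 0, 2).
  dual value b^T y* = 26.
Strong duality: c^T x* = b^T y*. Confirmed.

26


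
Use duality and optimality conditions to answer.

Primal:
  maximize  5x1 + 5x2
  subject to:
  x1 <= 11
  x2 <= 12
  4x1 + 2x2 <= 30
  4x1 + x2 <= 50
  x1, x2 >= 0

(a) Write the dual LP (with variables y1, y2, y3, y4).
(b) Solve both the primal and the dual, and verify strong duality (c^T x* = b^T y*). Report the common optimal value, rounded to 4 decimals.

The standard primal-dual pair for 'max c^T x s.t. A x <= b, x >= 0' is:
  Dual:  min b^T y  s.t.  A^T y >= c,  y >= 0.

So the dual LP is:
  minimize  11y1 + 12y2 + 30y3 + 50y4
  subject to:
    y1 + 4y3 + 4y4 >= 5
    y2 + 2y3 + y4 >= 5
    y1, y2, y3, y4 >= 0

Solving the primal: x* = (1.5, 12).
  primal value c^T x* = 67.5.
Solving the dual: y* = (0, 2.5, 1.25, 0).
  dual value b^T y* = 67.5.
Strong duality: c^T x* = b^T y*. Confirmed.

67.5


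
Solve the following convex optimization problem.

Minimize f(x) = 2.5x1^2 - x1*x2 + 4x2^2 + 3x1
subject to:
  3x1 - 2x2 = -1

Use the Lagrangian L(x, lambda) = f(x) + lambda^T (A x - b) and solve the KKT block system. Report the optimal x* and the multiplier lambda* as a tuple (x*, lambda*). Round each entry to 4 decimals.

Form the Lagrangian:
  L(x, lambda) = (1/2) x^T Q x + c^T x + lambda^T (A x - b)
Stationarity (grad_x L = 0): Q x + c + A^T lambda = 0.
Primal feasibility: A x = b.

This gives the KKT block system:
  [ Q   A^T ] [ x     ]   [-c ]
  [ A    0  ] [ lambda ] = [ b ]

Solving the linear system:
  x*      = (-0.425, -0.1375)
  lambda* = (-0.3375)
  f(x*)   = -0.8062

x* = (-0.425, -0.1375), lambda* = (-0.3375)


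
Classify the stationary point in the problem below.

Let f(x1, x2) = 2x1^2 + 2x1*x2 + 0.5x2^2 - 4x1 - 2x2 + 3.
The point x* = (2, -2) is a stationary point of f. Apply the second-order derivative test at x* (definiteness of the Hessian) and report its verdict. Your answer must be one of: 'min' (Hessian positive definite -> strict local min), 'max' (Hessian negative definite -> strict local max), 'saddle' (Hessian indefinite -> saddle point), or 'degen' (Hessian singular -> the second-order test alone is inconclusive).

Compute the Hessian H = grad^2 f:
  H = [[4, 2], [2, 1]]
Verify stationarity: grad f(x*) = H x* + g = (0, 0).
Eigenvalues of H: 0, 5.
H has a zero eigenvalue (singular; positive semidefinite but not definite), so H is neither positive definite, negative definite, nor indefinite. The second-order test alone is inconclusive -> degen.
(Indeed, f is constant along the null direction of H through x*, so x* is not a strict local extremum.)

degen


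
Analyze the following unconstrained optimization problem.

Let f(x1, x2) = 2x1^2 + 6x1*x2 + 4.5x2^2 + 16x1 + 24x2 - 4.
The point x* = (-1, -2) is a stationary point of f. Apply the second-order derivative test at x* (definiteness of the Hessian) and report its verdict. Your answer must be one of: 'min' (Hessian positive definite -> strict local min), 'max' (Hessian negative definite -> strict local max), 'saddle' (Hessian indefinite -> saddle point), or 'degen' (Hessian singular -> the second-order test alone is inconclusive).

Compute the Hessian H = grad^2 f:
  H = [[4, 6], [6, 9]]
Verify stationarity: grad f(x*) = H x* + g = (0, 0).
Eigenvalues of H: 0, 13.
H has a zero eigenvalue (singular; positive semidefinite but not definite), so H is neither positive definite, negative definite, nor indefinite. The second-order test alone is inconclusive -> degen.
(Indeed, f is constant along the null direction of H through x*, so x* is not a strict local extremum.)

degen


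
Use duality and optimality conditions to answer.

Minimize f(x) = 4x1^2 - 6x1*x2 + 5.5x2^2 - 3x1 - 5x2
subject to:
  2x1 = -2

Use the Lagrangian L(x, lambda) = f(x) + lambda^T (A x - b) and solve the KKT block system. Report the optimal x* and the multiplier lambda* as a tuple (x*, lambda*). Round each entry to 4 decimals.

Form the Lagrangian:
  L(x, lambda) = (1/2) x^T Q x + c^T x + lambda^T (A x - b)
Stationarity (grad_x L = 0): Q x + c + A^T lambda = 0.
Primal feasibility: A x = b.

This gives the KKT block system:
  [ Q   A^T ] [ x     ]   [-c ]
  [ A    0  ] [ lambda ] = [ b ]

Solving the linear system:
  x*      = (-1, -0.0909)
  lambda* = (5.2273)
  f(x*)   = 6.9545

x* = (-1, -0.0909), lambda* = (5.2273)


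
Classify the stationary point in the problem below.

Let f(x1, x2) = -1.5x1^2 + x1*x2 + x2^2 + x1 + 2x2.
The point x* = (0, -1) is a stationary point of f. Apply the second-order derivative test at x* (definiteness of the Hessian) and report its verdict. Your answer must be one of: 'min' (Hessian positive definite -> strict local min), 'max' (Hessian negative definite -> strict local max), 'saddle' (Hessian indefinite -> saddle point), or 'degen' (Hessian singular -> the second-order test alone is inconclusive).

Compute the Hessian H = grad^2 f:
  H = [[-3, 1], [1, 2]]
Verify stationarity: grad f(x*) = H x* + g = (0, 0).
Eigenvalues of H: -3.1926, 2.1926.
Eigenvalues have mixed signs, so H is indefinite -> x* is a saddle point.

saddle


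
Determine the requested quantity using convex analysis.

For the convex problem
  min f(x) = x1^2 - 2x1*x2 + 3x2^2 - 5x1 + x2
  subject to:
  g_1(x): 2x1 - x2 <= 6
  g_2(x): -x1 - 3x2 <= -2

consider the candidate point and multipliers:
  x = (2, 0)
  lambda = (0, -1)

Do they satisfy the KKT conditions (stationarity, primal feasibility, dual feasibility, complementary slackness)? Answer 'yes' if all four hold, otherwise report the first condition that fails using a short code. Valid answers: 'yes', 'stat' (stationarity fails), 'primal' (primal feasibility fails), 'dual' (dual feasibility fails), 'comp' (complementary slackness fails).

Gradient of f: grad f(x) = Q x + c = (-1, -3)
Constraint values g_i(x) = a_i^T x - b_i:
  g_1((2, 0)) = -2
  g_2((2, 0)) = 0
Stationarity residual: grad f(x) + sum_i lambda_i a_i = (0, 0)
  -> stationarity OK
Primal feasibility (all g_i <= 0): OK
Dual feasibility (all lambda_i >= 0): FAILS
Complementary slackness (lambda_i * g_i(x) = 0 for all i): OK

Verdict: the first failing condition is dual_feasibility -> dual.

dual


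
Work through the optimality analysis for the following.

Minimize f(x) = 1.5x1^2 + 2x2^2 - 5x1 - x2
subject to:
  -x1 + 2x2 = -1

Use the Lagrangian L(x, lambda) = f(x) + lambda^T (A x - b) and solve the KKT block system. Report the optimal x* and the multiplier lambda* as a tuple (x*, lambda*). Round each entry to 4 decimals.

Form the Lagrangian:
  L(x, lambda) = (1/2) x^T Q x + c^T x + lambda^T (A x - b)
Stationarity (grad_x L = 0): Q x + c + A^T lambda = 0.
Primal feasibility: A x = b.

This gives the KKT block system:
  [ Q   A^T ] [ x     ]   [-c ]
  [ A    0  ] [ lambda ] = [ b ]

Solving the linear system:
  x*      = (1.625, 0.3125)
  lambda* = (-0.125)
  f(x*)   = -4.2812

x* = (1.625, 0.3125), lambda* = (-0.125)


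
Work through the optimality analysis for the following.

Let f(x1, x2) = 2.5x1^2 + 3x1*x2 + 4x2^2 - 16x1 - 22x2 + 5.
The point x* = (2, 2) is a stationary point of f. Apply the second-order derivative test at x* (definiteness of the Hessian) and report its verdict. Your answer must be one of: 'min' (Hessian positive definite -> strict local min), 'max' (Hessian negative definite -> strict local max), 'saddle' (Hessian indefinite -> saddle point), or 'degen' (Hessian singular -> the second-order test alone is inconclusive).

Compute the Hessian H = grad^2 f:
  H = [[5, 3], [3, 8]]
Verify stationarity: grad f(x*) = H x* + g = (0, 0).
Eigenvalues of H: 3.1459, 9.8541.
Both eigenvalues > 0, so H is positive definite -> x* is a strict local min.

min


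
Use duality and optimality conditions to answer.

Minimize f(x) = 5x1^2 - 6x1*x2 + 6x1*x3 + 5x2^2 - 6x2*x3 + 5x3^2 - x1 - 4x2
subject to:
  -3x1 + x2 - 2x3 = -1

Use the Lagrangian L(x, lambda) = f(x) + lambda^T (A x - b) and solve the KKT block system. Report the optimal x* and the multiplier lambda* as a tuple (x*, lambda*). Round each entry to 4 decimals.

Form the Lagrangian:
  L(x, lambda) = (1/2) x^T Q x + c^T x + lambda^T (A x - b)
Stationarity (grad_x L = 0): Q x + c + A^T lambda = 0.
Primal feasibility: A x = b.

This gives the KKT block system:
  [ Q   A^T ] [ x     ]   [-c ]
  [ A    0  ] [ lambda ] = [ b ]

Solving the linear system:
  x*      = (0.462, 0.7989, 0.2065)
  lambda* = (0.0217)
  f(x*)   = -1.8179

x* = (0.462, 0.7989, 0.2065), lambda* = (0.0217)


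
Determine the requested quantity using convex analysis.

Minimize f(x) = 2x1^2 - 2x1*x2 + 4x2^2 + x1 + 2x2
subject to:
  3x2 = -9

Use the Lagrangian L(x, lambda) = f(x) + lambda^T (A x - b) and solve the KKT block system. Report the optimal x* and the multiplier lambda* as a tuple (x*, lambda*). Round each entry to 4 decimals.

Form the Lagrangian:
  L(x, lambda) = (1/2) x^T Q x + c^T x + lambda^T (A x - b)
Stationarity (grad_x L = 0): Q x + c + A^T lambda = 0.
Primal feasibility: A x = b.

This gives the KKT block system:
  [ Q   A^T ] [ x     ]   [-c ]
  [ A    0  ] [ lambda ] = [ b ]

Solving the linear system:
  x*      = (-1.75, -3)
  lambda* = (6.1667)
  f(x*)   = 23.875

x* = (-1.75, -3), lambda* = (6.1667)


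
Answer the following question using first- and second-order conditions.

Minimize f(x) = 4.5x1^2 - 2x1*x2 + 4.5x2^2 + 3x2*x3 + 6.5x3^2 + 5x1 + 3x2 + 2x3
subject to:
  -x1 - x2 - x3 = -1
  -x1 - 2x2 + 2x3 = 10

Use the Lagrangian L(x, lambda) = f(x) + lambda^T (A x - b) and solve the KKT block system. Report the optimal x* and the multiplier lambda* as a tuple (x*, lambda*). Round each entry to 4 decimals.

Form the Lagrangian:
  L(x, lambda) = (1/2) x^T Q x + c^T x + lambda^T (A x - b)
Stationarity (grad_x L = 0): Q x + c + A^T lambda = 0.
Primal feasibility: A x = b.

This gives the KKT block system:
  [ Q   A^T ] [ x     ]   [-c ]
  [ A    0  ] [ lambda ] = [ b ]

Solving the linear system:
  x*      = (-0.25, -1.8125, 3.0625)
  lambda* = (16.375, -10)
  f(x*)   = 57.9062

x* = (-0.25, -1.8125, 3.0625), lambda* = (16.375, -10)


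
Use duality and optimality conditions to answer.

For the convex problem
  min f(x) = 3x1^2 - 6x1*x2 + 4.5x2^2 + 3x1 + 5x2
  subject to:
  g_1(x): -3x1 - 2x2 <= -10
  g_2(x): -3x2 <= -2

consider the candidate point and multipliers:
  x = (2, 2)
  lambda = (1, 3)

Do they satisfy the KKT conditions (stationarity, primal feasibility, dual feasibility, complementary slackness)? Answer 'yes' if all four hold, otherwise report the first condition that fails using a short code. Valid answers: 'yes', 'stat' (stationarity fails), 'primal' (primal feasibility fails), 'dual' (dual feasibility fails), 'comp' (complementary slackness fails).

Gradient of f: grad f(x) = Q x + c = (3, 11)
Constraint values g_i(x) = a_i^T x - b_i:
  g_1((2, 2)) = 0
  g_2((2, 2)) = -4
Stationarity residual: grad f(x) + sum_i lambda_i a_i = (0, 0)
  -> stationarity OK
Primal feasibility (all g_i <= 0): OK
Dual feasibility (all lambda_i >= 0): OK
Complementary slackness (lambda_i * g_i(x) = 0 for all i): FAILS

Verdict: the first failing condition is complementary_slackness -> comp.

comp


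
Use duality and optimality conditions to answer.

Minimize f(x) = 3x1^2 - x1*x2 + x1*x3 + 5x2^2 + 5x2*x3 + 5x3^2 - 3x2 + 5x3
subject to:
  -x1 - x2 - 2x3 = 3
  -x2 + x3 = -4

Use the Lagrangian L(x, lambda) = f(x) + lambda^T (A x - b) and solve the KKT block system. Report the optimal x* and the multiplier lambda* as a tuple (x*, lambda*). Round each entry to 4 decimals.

Form the Lagrangian:
  L(x, lambda) = (1/2) x^T Q x + c^T x + lambda^T (A x - b)
Stationarity (grad_x L = 0): Q x + c + A^T lambda = 0.
Primal feasibility: A x = b.

This gives the KKT block system:
  [ Q   A^T ] [ x     ]   [-c ]
  [ A    0  ] [ lambda ] = [ b ]

Solving the linear system:
  x*      = (0.1429, 1.619, -2.381)
  lambda* = (-3.1429, 4.2857)
  f(x*)   = 4.9048

x* = (0.1429, 1.619, -2.381), lambda* = (-3.1429, 4.2857)


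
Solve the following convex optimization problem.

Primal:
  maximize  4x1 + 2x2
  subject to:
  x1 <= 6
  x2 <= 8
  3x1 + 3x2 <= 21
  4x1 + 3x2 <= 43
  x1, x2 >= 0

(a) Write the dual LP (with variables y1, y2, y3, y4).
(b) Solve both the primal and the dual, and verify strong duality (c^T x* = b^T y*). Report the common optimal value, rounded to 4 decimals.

The standard primal-dual pair for 'max c^T x s.t. A x <= b, x >= 0' is:
  Dual:  min b^T y  s.t.  A^T y >= c,  y >= 0.

So the dual LP is:
  minimize  6y1 + 8y2 + 21y3 + 43y4
  subject to:
    y1 + 3y3 + 4y4 >= 4
    y2 + 3y3 + 3y4 >= 2
    y1, y2, y3, y4 >= 0

Solving the primal: x* = (6, 1).
  primal value c^T x* = 26.
Solving the dual: y* = (2, 0, 0.6667, 0).
  dual value b^T y* = 26.
Strong duality: c^T x* = b^T y*. Confirmed.

26


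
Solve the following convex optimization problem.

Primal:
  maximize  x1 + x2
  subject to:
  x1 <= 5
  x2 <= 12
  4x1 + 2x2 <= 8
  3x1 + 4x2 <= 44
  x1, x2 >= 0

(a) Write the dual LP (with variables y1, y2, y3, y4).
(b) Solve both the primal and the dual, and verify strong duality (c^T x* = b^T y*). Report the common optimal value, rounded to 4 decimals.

The standard primal-dual pair for 'max c^T x s.t. A x <= b, x >= 0' is:
  Dual:  min b^T y  s.t.  A^T y >= c,  y >= 0.

So the dual LP is:
  minimize  5y1 + 12y2 + 8y3 + 44y4
  subject to:
    y1 + 4y3 + 3y4 >= 1
    y2 + 2y3 + 4y4 >= 1
    y1, y2, y3, y4 >= 0

Solving the primal: x* = (0, 4).
  primal value c^T x* = 4.
Solving the dual: y* = (0, 0, 0.5, 0).
  dual value b^T y* = 4.
Strong duality: c^T x* = b^T y*. Confirmed.

4


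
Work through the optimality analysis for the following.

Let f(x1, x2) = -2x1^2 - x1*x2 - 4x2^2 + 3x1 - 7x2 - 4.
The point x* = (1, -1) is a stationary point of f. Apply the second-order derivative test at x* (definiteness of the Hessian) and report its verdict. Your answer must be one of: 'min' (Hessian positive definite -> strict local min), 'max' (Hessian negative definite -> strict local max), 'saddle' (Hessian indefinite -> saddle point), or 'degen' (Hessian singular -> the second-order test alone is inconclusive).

Compute the Hessian H = grad^2 f:
  H = [[-4, -1], [-1, -8]]
Verify stationarity: grad f(x*) = H x* + g = (0, 0).
Eigenvalues of H: -8.2361, -3.7639.
Both eigenvalues < 0, so H is negative definite -> x* is a strict local max.

max


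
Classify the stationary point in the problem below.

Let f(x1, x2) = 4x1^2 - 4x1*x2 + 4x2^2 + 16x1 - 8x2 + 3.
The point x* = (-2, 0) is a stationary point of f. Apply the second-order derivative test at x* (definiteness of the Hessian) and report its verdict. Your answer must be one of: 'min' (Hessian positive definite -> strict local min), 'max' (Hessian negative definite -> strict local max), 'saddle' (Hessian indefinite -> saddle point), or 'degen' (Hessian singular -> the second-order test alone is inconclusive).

Compute the Hessian H = grad^2 f:
  H = [[8, -4], [-4, 8]]
Verify stationarity: grad f(x*) = H x* + g = (0, 0).
Eigenvalues of H: 4, 12.
Both eigenvalues > 0, so H is positive definite -> x* is a strict local min.

min


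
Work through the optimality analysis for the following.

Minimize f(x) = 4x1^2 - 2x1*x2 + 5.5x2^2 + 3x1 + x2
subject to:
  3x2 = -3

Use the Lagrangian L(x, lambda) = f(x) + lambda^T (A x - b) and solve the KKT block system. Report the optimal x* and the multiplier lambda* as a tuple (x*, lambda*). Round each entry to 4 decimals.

Form the Lagrangian:
  L(x, lambda) = (1/2) x^T Q x + c^T x + lambda^T (A x - b)
Stationarity (grad_x L = 0): Q x + c + A^T lambda = 0.
Primal feasibility: A x = b.

This gives the KKT block system:
  [ Q   A^T ] [ x     ]   [-c ]
  [ A    0  ] [ lambda ] = [ b ]

Solving the linear system:
  x*      = (-0.625, -1)
  lambda* = (2.9167)
  f(x*)   = 2.9375

x* = (-0.625, -1), lambda* = (2.9167)


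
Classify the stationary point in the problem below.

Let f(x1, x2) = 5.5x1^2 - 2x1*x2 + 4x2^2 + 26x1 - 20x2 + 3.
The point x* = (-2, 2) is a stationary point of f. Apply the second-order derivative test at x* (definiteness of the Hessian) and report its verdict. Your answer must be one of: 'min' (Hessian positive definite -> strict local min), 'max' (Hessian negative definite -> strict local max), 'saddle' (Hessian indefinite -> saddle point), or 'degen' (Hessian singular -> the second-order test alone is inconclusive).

Compute the Hessian H = grad^2 f:
  H = [[11, -2], [-2, 8]]
Verify stationarity: grad f(x*) = H x* + g = (0, 0).
Eigenvalues of H: 7, 12.
Both eigenvalues > 0, so H is positive definite -> x* is a strict local min.

min


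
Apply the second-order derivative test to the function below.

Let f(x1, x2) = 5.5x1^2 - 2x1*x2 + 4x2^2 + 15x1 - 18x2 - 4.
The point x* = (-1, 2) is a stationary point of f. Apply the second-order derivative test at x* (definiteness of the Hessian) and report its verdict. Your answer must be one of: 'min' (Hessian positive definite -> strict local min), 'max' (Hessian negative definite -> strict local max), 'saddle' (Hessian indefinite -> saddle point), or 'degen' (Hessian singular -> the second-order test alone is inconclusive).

Compute the Hessian H = grad^2 f:
  H = [[11, -2], [-2, 8]]
Verify stationarity: grad f(x*) = H x* + g = (0, 0).
Eigenvalues of H: 7, 12.
Both eigenvalues > 0, so H is positive definite -> x* is a strict local min.

min


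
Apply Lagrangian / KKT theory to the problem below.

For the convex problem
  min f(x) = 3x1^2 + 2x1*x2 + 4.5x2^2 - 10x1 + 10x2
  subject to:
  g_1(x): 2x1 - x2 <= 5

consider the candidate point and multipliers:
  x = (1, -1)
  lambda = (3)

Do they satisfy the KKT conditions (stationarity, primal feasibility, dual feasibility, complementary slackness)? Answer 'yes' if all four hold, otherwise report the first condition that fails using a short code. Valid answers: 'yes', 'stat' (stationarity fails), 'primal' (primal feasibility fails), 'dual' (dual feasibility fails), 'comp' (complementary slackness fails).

Gradient of f: grad f(x) = Q x + c = (-6, 3)
Constraint values g_i(x) = a_i^T x - b_i:
  g_1((1, -1)) = -2
Stationarity residual: grad f(x) + sum_i lambda_i a_i = (0, 0)
  -> stationarity OK
Primal feasibility (all g_i <= 0): OK
Dual feasibility (all lambda_i >= 0): OK
Complementary slackness (lambda_i * g_i(x) = 0 for all i): FAILS

Verdict: the first failing condition is complementary_slackness -> comp.

comp


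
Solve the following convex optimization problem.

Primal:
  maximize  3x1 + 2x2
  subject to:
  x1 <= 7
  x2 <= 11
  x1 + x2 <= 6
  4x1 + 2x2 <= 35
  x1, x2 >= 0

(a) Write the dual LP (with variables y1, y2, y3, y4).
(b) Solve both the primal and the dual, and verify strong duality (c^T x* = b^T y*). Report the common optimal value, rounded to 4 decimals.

The standard primal-dual pair for 'max c^T x s.t. A x <= b, x >= 0' is:
  Dual:  min b^T y  s.t.  A^T y >= c,  y >= 0.

So the dual LP is:
  minimize  7y1 + 11y2 + 6y3 + 35y4
  subject to:
    y1 + y3 + 4y4 >= 3
    y2 + y3 + 2y4 >= 2
    y1, y2, y3, y4 >= 0

Solving the primal: x* = (6, 0).
  primal value c^T x* = 18.
Solving the dual: y* = (0, 0, 3, 0).
  dual value b^T y* = 18.
Strong duality: c^T x* = b^T y*. Confirmed.

18


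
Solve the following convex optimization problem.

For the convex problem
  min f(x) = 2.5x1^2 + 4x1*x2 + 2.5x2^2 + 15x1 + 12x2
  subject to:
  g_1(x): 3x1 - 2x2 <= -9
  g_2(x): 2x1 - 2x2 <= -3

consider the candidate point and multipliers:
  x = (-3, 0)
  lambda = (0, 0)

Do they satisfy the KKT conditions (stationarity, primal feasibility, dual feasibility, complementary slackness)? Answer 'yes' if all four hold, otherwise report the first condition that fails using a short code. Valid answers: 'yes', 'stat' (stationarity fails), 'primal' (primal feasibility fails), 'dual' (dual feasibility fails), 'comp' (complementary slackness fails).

Gradient of f: grad f(x) = Q x + c = (0, 0)
Constraint values g_i(x) = a_i^T x - b_i:
  g_1((-3, 0)) = 0
  g_2((-3, 0)) = -3
Stationarity residual: grad f(x) + sum_i lambda_i a_i = (0, 0)
  -> stationarity OK
Primal feasibility (all g_i <= 0): OK
Dual feasibility (all lambda_i >= 0): OK
Complementary slackness (lambda_i * g_i(x) = 0 for all i): OK

Verdict: yes, KKT holds.

yes


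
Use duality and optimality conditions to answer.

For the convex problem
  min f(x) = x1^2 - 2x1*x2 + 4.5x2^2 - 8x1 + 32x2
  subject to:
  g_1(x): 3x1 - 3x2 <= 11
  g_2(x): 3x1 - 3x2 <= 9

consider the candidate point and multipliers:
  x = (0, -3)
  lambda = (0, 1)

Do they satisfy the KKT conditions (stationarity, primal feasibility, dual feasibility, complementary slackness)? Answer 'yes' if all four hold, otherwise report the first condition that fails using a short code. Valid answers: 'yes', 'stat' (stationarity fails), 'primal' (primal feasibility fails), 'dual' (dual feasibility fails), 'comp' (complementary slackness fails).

Gradient of f: grad f(x) = Q x + c = (-2, 5)
Constraint values g_i(x) = a_i^T x - b_i:
  g_1((0, -3)) = -2
  g_2((0, -3)) = 0
Stationarity residual: grad f(x) + sum_i lambda_i a_i = (1, 2)
  -> stationarity FAILS
Primal feasibility (all g_i <= 0): OK
Dual feasibility (all lambda_i >= 0): OK
Complementary slackness (lambda_i * g_i(x) = 0 for all i): OK

Verdict: the first failing condition is stationarity -> stat.

stat


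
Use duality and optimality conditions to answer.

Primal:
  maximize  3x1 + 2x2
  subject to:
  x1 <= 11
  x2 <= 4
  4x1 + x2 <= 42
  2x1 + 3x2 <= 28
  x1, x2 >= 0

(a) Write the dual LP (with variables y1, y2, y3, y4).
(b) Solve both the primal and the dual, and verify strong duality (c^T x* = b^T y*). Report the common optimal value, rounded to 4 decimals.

The standard primal-dual pair for 'max c^T x s.t. A x <= b, x >= 0' is:
  Dual:  min b^T y  s.t.  A^T y >= c,  y >= 0.

So the dual LP is:
  minimize  11y1 + 4y2 + 42y3 + 28y4
  subject to:
    y1 + 4y3 + 2y4 >= 3
    y2 + y3 + 3y4 >= 2
    y1, y2, y3, y4 >= 0

Solving the primal: x* = (9.8, 2.8).
  primal value c^T x* = 35.
Solving the dual: y* = (0, 0, 0.5, 0.5).
  dual value b^T y* = 35.
Strong duality: c^T x* = b^T y*. Confirmed.

35


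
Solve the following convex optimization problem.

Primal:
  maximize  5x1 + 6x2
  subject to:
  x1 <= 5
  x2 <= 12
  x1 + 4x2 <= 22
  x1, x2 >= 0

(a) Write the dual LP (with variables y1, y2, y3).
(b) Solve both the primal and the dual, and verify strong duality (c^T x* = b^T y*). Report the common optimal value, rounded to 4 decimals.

The standard primal-dual pair for 'max c^T x s.t. A x <= b, x >= 0' is:
  Dual:  min b^T y  s.t.  A^T y >= c,  y >= 0.

So the dual LP is:
  minimize  5y1 + 12y2 + 22y3
  subject to:
    y1 + y3 >= 5
    y2 + 4y3 >= 6
    y1, y2, y3 >= 0

Solving the primal: x* = (5, 4.25).
  primal value c^T x* = 50.5.
Solving the dual: y* = (3.5, 0, 1.5).
  dual value b^T y* = 50.5.
Strong duality: c^T x* = b^T y*. Confirmed.

50.5


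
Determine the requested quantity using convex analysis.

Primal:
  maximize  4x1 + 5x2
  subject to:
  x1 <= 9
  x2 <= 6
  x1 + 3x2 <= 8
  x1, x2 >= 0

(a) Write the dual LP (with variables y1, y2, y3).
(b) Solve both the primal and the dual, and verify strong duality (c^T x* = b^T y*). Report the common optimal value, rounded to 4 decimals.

The standard primal-dual pair for 'max c^T x s.t. A x <= b, x >= 0' is:
  Dual:  min b^T y  s.t.  A^T y >= c,  y >= 0.

So the dual LP is:
  minimize  9y1 + 6y2 + 8y3
  subject to:
    y1 + y3 >= 4
    y2 + 3y3 >= 5
    y1, y2, y3 >= 0

Solving the primal: x* = (8, 0).
  primal value c^T x* = 32.
Solving the dual: y* = (0, 0, 4).
  dual value b^T y* = 32.
Strong duality: c^T x* = b^T y*. Confirmed.

32


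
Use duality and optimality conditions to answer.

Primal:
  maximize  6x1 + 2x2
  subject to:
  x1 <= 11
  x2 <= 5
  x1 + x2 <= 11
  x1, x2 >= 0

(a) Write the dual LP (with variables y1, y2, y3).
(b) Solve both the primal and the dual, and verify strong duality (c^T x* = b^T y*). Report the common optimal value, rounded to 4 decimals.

The standard primal-dual pair for 'max c^T x s.t. A x <= b, x >= 0' is:
  Dual:  min b^T y  s.t.  A^T y >= c,  y >= 0.

So the dual LP is:
  minimize  11y1 + 5y2 + 11y3
  subject to:
    y1 + y3 >= 6
    y2 + y3 >= 2
    y1, y2, y3 >= 0

Solving the primal: x* = (11, 0).
  primal value c^T x* = 66.
Solving the dual: y* = (4, 0, 2).
  dual value b^T y* = 66.
Strong duality: c^T x* = b^T y*. Confirmed.

66


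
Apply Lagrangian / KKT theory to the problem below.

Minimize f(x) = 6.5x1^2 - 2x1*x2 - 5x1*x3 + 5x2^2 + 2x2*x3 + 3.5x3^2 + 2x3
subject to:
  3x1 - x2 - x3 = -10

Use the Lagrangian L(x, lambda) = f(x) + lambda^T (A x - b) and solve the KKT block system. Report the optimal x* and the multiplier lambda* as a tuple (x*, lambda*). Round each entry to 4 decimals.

Form the Lagrangian:
  L(x, lambda) = (1/2) x^T Q x + c^T x + lambda^T (A x - b)
Stationarity (grad_x L = 0): Q x + c + A^T lambda = 0.
Primal feasibility: A x = b.

This gives the KKT block system:
  [ Q   A^T ] [ x     ]   [-c ]
  [ A    0  ] [ lambda ] = [ b ]

Solving the linear system:
  x*      = (-3.3789, 0.8811, -1.0176)
  lambda* = (13.533)
  f(x*)   = 66.6476

x* = (-3.3789, 0.8811, -1.0176), lambda* = (13.533)


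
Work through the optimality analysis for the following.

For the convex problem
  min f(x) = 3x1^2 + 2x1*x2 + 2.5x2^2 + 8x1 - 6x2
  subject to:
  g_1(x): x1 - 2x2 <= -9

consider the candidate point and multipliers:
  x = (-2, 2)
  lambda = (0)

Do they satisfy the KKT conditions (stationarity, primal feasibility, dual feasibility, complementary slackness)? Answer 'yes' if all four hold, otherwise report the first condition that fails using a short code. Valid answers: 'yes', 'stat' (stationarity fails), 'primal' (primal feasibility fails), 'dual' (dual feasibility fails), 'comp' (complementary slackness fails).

Gradient of f: grad f(x) = Q x + c = (0, 0)
Constraint values g_i(x) = a_i^T x - b_i:
  g_1((-2, 2)) = 3
Stationarity residual: grad f(x) + sum_i lambda_i a_i = (0, 0)
  -> stationarity OK
Primal feasibility (all g_i <= 0): FAILS
Dual feasibility (all lambda_i >= 0): OK
Complementary slackness (lambda_i * g_i(x) = 0 for all i): OK

Verdict: the first failing condition is primal_feasibility -> primal.

primal


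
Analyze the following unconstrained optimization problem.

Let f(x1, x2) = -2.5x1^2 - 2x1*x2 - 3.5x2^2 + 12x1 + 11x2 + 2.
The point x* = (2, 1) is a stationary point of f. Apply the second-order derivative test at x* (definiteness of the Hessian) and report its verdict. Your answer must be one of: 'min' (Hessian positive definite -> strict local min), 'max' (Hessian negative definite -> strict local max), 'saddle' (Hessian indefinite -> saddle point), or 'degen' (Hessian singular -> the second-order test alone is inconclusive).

Compute the Hessian H = grad^2 f:
  H = [[-5, -2], [-2, -7]]
Verify stationarity: grad f(x*) = H x* + g = (0, 0).
Eigenvalues of H: -8.2361, -3.7639.
Both eigenvalues < 0, so H is negative definite -> x* is a strict local max.

max


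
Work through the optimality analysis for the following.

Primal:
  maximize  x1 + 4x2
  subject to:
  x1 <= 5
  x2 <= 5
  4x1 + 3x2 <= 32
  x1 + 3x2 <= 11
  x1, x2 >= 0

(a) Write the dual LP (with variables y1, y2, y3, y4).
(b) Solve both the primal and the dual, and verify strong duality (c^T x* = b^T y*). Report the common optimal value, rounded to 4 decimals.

The standard primal-dual pair for 'max c^T x s.t. A x <= b, x >= 0' is:
  Dual:  min b^T y  s.t.  A^T y >= c,  y >= 0.

So the dual LP is:
  minimize  5y1 + 5y2 + 32y3 + 11y4
  subject to:
    y1 + 4y3 + y4 >= 1
    y2 + 3y3 + 3y4 >= 4
    y1, y2, y3, y4 >= 0

Solving the primal: x* = (0, 3.6667).
  primal value c^T x* = 14.6667.
Solving the dual: y* = (0, 0, 0, 1.3333).
  dual value b^T y* = 14.6667.
Strong duality: c^T x* = b^T y*. Confirmed.

14.6667


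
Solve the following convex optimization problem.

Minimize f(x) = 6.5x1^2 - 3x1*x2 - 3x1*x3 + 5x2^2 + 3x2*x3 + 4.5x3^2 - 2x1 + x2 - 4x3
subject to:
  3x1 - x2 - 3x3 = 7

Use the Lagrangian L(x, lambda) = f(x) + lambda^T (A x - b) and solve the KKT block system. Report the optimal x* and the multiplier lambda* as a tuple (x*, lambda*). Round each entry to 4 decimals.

Form the Lagrangian:
  L(x, lambda) = (1/2) x^T Q x + c^T x + lambda^T (A x - b)
Stationarity (grad_x L = 0): Q x + c + A^T lambda = 0.
Primal feasibility: A x = b.

This gives the KKT block system:
  [ Q   A^T ] [ x     ]   [-c ]
  [ A    0  ] [ lambda ] = [ b ]

Solving the linear system:
  x*      = (1.2524, 0.019, -1.0873)
  lambda* = (-5.8286)
  f(x*)   = 21.3317

x* = (1.2524, 0.019, -1.0873), lambda* = (-5.8286)


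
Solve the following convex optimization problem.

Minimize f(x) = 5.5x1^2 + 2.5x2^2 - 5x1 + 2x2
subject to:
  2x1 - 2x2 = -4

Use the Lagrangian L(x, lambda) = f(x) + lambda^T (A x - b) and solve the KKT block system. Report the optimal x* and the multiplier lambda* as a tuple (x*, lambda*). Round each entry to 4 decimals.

Form the Lagrangian:
  L(x, lambda) = (1/2) x^T Q x + c^T x + lambda^T (A x - b)
Stationarity (grad_x L = 0): Q x + c + A^T lambda = 0.
Primal feasibility: A x = b.

This gives the KKT block system:
  [ Q   A^T ] [ x     ]   [-c ]
  [ A    0  ] [ lambda ] = [ b ]

Solving the linear system:
  x*      = (-0.4375, 1.5625)
  lambda* = (4.9062)
  f(x*)   = 12.4688

x* = (-0.4375, 1.5625), lambda* = (4.9062)


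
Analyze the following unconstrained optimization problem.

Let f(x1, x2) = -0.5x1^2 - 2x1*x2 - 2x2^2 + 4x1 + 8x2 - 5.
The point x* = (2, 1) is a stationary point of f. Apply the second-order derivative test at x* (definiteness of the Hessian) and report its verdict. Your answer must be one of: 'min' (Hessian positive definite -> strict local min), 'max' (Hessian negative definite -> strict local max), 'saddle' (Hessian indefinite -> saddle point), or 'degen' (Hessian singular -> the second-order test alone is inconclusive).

Compute the Hessian H = grad^2 f:
  H = [[-1, -2], [-2, -4]]
Verify stationarity: grad f(x*) = H x* + g = (0, 0).
Eigenvalues of H: -5, 0.
H has a zero eigenvalue (singular; negative semidefinite but not definite), so H is neither positive definite, negative definite, nor indefinite. The second-order test alone is inconclusive -> degen.
(Indeed, f is constant along the null direction of H through x*, so x* is not a strict local extremum.)

degen


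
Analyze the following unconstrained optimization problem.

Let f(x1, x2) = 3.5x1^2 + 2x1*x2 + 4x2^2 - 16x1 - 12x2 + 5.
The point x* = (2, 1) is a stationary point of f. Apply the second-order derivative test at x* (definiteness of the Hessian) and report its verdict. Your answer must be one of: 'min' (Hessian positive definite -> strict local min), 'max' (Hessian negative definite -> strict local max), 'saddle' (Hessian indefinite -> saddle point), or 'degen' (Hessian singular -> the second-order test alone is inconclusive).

Compute the Hessian H = grad^2 f:
  H = [[7, 2], [2, 8]]
Verify stationarity: grad f(x*) = H x* + g = (0, 0).
Eigenvalues of H: 5.4384, 9.5616.
Both eigenvalues > 0, so H is positive definite -> x* is a strict local min.

min


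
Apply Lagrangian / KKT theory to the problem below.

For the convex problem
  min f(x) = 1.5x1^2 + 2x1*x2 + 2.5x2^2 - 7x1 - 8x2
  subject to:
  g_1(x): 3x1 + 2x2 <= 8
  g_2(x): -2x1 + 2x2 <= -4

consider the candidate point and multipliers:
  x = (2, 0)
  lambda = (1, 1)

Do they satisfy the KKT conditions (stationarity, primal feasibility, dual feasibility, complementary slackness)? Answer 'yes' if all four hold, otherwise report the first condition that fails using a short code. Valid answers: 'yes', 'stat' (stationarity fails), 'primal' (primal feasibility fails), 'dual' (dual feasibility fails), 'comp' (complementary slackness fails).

Gradient of f: grad f(x) = Q x + c = (-1, -4)
Constraint values g_i(x) = a_i^T x - b_i:
  g_1((2, 0)) = -2
  g_2((2, 0)) = 0
Stationarity residual: grad f(x) + sum_i lambda_i a_i = (0, 0)
  -> stationarity OK
Primal feasibility (all g_i <= 0): OK
Dual feasibility (all lambda_i >= 0): OK
Complementary slackness (lambda_i * g_i(x) = 0 for all i): FAILS

Verdict: the first failing condition is complementary_slackness -> comp.

comp


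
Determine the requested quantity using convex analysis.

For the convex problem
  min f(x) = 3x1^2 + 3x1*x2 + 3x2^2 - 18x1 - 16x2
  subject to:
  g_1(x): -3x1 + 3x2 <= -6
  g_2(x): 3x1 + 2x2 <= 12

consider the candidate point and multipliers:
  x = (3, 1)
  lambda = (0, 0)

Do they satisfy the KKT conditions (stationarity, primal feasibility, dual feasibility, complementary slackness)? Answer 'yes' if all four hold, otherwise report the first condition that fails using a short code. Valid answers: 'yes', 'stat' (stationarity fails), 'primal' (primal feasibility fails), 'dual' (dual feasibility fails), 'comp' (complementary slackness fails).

Gradient of f: grad f(x) = Q x + c = (3, -1)
Constraint values g_i(x) = a_i^T x - b_i:
  g_1((3, 1)) = 0
  g_2((3, 1)) = -1
Stationarity residual: grad f(x) + sum_i lambda_i a_i = (3, -1)
  -> stationarity FAILS
Primal feasibility (all g_i <= 0): OK
Dual feasibility (all lambda_i >= 0): OK
Complementary slackness (lambda_i * g_i(x) = 0 for all i): OK

Verdict: the first failing condition is stationarity -> stat.

stat


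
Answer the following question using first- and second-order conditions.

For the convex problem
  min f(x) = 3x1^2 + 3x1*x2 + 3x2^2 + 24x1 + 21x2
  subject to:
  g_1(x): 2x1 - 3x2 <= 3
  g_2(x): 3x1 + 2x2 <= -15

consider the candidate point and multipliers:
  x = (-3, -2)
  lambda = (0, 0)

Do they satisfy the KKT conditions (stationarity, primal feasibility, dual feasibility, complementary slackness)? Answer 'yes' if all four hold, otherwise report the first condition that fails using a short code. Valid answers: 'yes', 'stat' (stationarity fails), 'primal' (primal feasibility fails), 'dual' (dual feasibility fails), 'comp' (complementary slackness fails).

Gradient of f: grad f(x) = Q x + c = (0, 0)
Constraint values g_i(x) = a_i^T x - b_i:
  g_1((-3, -2)) = -3
  g_2((-3, -2)) = 2
Stationarity residual: grad f(x) + sum_i lambda_i a_i = (0, 0)
  -> stationarity OK
Primal feasibility (all g_i <= 0): FAILS
Dual feasibility (all lambda_i >= 0): OK
Complementary slackness (lambda_i * g_i(x) = 0 for all i): OK

Verdict: the first failing condition is primal_feasibility -> primal.

primal


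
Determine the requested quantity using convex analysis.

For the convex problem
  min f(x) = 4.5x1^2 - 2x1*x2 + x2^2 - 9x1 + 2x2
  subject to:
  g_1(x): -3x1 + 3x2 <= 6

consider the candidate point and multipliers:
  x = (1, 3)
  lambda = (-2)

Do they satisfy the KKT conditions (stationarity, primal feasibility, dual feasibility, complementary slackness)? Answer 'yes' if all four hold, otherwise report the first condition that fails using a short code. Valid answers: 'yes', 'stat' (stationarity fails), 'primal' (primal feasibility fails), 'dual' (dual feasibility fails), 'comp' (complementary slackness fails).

Gradient of f: grad f(x) = Q x + c = (-6, 6)
Constraint values g_i(x) = a_i^T x - b_i:
  g_1((1, 3)) = 0
Stationarity residual: grad f(x) + sum_i lambda_i a_i = (0, 0)
  -> stationarity OK
Primal feasibility (all g_i <= 0): OK
Dual feasibility (all lambda_i >= 0): FAILS
Complementary slackness (lambda_i * g_i(x) = 0 for all i): OK

Verdict: the first failing condition is dual_feasibility -> dual.

dual
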